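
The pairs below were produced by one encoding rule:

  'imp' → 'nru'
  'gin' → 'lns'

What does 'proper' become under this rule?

This is a Caesar cipher with shift 5.
For proper: p+5=u, r+5=w, o+5=t, p+5=u, e+5=j, r+5=w.

uwtujw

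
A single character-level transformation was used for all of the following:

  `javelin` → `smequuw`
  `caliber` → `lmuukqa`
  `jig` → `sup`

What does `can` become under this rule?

lmw

Vowels shift forward by 12 and consonants shift forward by 9.
On can: c(cons)+9=l, a(vowel)+12=m, n(cons)+9=w.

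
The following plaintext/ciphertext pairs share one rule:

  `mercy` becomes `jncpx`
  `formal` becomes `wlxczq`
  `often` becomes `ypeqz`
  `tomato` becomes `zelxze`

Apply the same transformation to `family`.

The output letters match the input read backwards, each shifted +11: mercy reversed is ycrem. The word is reversed, then every letter is shifted forward by 11.
On family: reverse → ylimaf; then shift: y+11=j, l+11=w, i+11=t, m+11=x, a+11=l, f+11=q.

jwtxlq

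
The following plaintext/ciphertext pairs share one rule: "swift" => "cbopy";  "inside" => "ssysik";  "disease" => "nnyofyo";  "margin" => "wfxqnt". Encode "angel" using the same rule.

ksmoq

Shifts by position in swift: pos 0: s→c (+10), pos 1: w→b (+5), pos 2: i→o (+6), pos 3: f→p (+10), pos 4: t→y (+5) — repeating every 3. The shifts repeat in a cycle of length 3: positions 0,1,… shift by +10, +5, +6, then the pattern repeats.
On angel: a+10=k, n+5=s, g+6=m, e+10=o, l+5=q.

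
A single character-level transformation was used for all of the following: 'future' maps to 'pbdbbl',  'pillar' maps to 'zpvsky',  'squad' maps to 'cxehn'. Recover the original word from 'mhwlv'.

camel

Shifts by position in future: pos 0: f→p (+10), pos 1: u→b (+7), pos 2: t→d (+10), pos 3: u→b (+7) — repeating every 2. It's a Vigenère-style cipher with numeric key [10,7]: position i shifts by key[i mod 2].
Undoing it on mhwlv: m−10=c, h−7=a, w−10=m, l−7=e, v−10=l.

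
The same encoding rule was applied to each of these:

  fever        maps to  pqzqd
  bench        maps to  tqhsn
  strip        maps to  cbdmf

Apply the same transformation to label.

jutqj

Each letter's alphabet position (a=0..z=25) is mapped through 25·x+20 mod 26 — an affine cipher.
On label: l(11)→25·11+20≡9=j; a(0)→25·0+20≡20=u; b(1)→25·1+20≡19=t; e(4)→25·4+20≡16=q; l(11)→25·11+20≡9=j (all mod 26).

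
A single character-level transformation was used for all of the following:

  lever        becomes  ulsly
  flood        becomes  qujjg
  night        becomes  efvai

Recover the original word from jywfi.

l(11)→u(20) and e(4)→l(11) fit y≡5x+17 (mod 26); the inverse of 5 mod 26 is 21. This is an affine cipher: with a=0,…,z=25, each position x becomes (5x+17) mod 26.
Reversing it on jywfi: j(9)→21·(9−17)≡14=o; y(24)→21·(24−17)≡17=r; w(22)→21·(22−17)≡1=b; f(5)→21·(5−17)≡8=i; i(8)→21·(8−17)≡19=t (all mod 26).

orbit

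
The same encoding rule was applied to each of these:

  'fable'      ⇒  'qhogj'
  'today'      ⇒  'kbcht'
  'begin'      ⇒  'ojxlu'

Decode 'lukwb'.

intro

f(5)→q(16) and a(0)→h(7) fit y≡7x+7 (mod 26); the inverse of 7 mod 26 is 15. Treating letters as 0–25, the rule is x ↦ 7x + 7 (mod 26).
Reversing it on lukwb: l(11)→15·(11−7)≡8=i; u(20)→15·(20−7)≡13=n; k(10)→15·(10−7)≡19=t; w(22)→15·(22−7)≡17=r; b(1)→15·(1−7)≡14=o (all mod 26).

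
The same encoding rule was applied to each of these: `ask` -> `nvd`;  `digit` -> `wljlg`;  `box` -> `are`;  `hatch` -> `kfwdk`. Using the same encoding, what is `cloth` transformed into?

kwrof

Read the word backwards and shift each letter +3.
For cloth: reverse → htolc; then shift: h+3=k, t+3=w, o+3=r, l+3=o, c+3=f.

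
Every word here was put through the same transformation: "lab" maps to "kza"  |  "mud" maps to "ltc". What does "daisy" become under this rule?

Each letter is shifted forward by 25 in the alphabet (a Caesar shift of +25).
For daisy: d+25=c, a+25=z, i+25=h, s+25=r, y+25=x.

czhrx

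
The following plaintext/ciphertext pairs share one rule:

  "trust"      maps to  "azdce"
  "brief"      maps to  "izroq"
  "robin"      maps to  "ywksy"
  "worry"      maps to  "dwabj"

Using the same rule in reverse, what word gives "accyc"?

In trust: t→a is +7, r→z is +8, u→d is +9, s→c is +10 — the shift increases by 1 each position. The shift increases by 1 at each position, starting from +7: 7, 8, 9, ….
Decoding accyc: a−7=t, c−8=u, c−9=t, y−10=o, c−11=r.

tutor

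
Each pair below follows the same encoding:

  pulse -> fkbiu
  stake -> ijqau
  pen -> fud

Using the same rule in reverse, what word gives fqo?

pay

Compare letters: p→f is +16, u→k is +16, l→b is +16 — a constant shift. Every letter moves 16 places later in the alphabet, wrapping around z→a.
Decoding fqo: f−16=p, q−16=a, o−16=y.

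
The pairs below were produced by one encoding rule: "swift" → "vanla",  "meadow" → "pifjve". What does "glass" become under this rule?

jpfyz

In swift: s→v is +3, w→a is +4, i→n is +5, f→l is +6 — the shift increases by 1 each position. Letter i (0-indexed) is shifted by i+3, so successive shifts are 3, 4, 5, ….
On glass: g+3=j, l+4=p, a+5=f, s+6=y, s+7=z.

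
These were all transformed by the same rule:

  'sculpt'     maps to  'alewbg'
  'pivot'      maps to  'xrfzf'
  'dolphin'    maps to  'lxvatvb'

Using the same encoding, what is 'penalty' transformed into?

xnxlxgm

In sculpt: s→a is +8, c→l is +9, u→e is +10, l→w is +11 — the shift increases by 1 each position. The shift increases by 1 at each position, starting from +8: 8, 9, 10, ….
On penalty: p+8=x, e+9=n, n+10=x, a+11=l, l+12=x, t+13=g, y+14=m.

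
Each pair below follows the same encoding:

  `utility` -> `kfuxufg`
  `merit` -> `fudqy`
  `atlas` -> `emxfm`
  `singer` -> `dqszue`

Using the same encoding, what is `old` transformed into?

pxa

Read the word backwards and shift each letter +12.
Applying it to old: reverse → dlo; then shift: d+12=p, l+12=x, o+12=a.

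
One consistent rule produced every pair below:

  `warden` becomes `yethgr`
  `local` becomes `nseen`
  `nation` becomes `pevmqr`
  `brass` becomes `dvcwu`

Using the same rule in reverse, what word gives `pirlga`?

It's a Vigenère-style cipher with numeric key [2,4]: position i shifts by key[i mod 2].
Decoding pirlga: p−2=n, i−4=e, r−2=p, l−4=h, g−2=e, a−4=w.

nephew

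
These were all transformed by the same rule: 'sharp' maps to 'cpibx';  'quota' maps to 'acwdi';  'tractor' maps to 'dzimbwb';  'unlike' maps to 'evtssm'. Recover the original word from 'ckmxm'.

scene

Shifts by position in sharp: pos 0: s→c (+10), pos 1: h→p (+8), pos 2: a→i (+8), pos 3: r→b (+10), pos 4: p→x (+8) — repeating every 3. The shifts repeat in a cycle of length 3: positions 0,1,… shift by +10, +8, +8, then the pattern repeats.
Decoding ckmxm: c−10=s, k−8=c, m−8=e, x−10=n, m−8=e.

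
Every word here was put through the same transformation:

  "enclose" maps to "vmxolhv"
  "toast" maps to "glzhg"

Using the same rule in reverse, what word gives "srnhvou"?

himself

Each pair mirrors across the alphabet (e↔v, n↔m, c↔x): positions sum to 25. Each letter is replaced by its mirror in the alphabet: a↔z, b↔y, c↔x, and so on (the Atbash cipher).
Undoing it on srnhvou: s↔h, r↔i, n↔m, h↔s, v↔e, o↔l, u↔f.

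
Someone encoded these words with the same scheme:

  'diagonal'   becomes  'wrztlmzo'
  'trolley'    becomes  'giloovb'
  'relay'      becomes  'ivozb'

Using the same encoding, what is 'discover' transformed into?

Each pair mirrors across the alphabet (d↔w, i↔r, a↔z): positions sum to 25. Letters are reflected about the middle of the alphabet (position → 25−position): Atbash.
For discover: d↔w, i↔r, s↔h, c↔x, o↔l, v↔e, e↔v, r↔i.

wrhxlevi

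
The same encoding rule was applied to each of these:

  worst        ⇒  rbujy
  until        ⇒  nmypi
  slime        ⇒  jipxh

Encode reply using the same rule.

uhqiv

w(22)→r(17) and o(14)→b(1) fit y≡15x+25 (mod 26); the inverse of 15 mod 26 is 7. Treating letters as 0–25, the rule is x ↦ 15x + 25 (mod 26).
For reply: r(17)→15·17+25≡20=u; e(4)→15·4+25≡7=h; p(15)→15·15+25≡16=q; l(11)→15·11+25≡8=i; y(24)→15·24+25≡21=v (all mod 26).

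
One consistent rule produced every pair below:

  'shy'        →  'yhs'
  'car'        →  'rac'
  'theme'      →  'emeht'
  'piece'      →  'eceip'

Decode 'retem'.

meter

The output letters match the input read backwards: shy reversed is yhs. It's just the letters in reverse order.
Reversing it on retem: then reverse → meter.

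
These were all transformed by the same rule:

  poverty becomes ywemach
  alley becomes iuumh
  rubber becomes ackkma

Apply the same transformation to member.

The shift depends on letter class: consonant p→y is +9, but vowel o→w is +8. The rule splits by letter class: vowels +8, consonants +9.
On member: m(cons)+9=v, e(vowel)+8=m, m(cons)+9=v, b(cons)+9=k, e(vowel)+8=m, r(cons)+9=a.

vmvkma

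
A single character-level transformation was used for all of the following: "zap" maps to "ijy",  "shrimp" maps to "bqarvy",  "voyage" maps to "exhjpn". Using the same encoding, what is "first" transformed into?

Compare letters: z→i is +9, a→j is +9, p→y is +9 — a constant shift. Each letter is shifted forward by 9 in the alphabet (a Caesar shift of +9).
Applying it to first: f+9=o, i+9=r, r+9=a, s+9=b, t+9=c.

orabc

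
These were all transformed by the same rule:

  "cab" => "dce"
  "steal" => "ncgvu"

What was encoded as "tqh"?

for

Two steps: reverse the string, then apply a Caesar shift of +2.
Reversing it on tqh: shift back: t−2=r, q−2=o, h−2=f → rof; then reverse → for.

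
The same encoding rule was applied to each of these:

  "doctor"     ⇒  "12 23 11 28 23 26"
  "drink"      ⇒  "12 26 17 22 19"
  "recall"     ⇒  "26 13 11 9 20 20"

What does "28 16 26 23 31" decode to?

throw

Each letter is replaced by its alphabet position (a=1..z=26) + 8.
Undoing it on 28 16 26 23 31: 28→(28−8)÷1=20=t, 16→(16−8)÷1=8=h, 26→(26−8)÷1=18=r, 23→(23−8)÷1=15=o, 31→(31−8)÷1=23=w.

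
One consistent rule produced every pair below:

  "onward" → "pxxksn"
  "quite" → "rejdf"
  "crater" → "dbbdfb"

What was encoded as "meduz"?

lucky

The shifts repeat in a cycle of length 2: positions 0,1,… shift by +1, +10, then the pattern repeats.
Reversing it on meduz: m−1=l, e−10=u, d−1=c, u−10=k, z−1=y.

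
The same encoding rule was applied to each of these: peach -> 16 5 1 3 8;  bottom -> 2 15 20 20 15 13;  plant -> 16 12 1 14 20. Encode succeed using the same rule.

Each letter is replaced by its alphabet position (a=1, b=2, …, z=26).
On succeed: s=19→19, u=21→21, c=3→3, c=3→3, e=5→5, e=5→5, d=4→4.

19 21 3 3 5 5 4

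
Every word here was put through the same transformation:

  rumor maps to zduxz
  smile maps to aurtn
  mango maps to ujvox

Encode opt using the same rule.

xxb

Two shifts are in play — +9 for a/e/i/o/u, +8 for every other letter.
For opt: o(vowel)+9=x, p(cons)+8=x, t(cons)+8=b.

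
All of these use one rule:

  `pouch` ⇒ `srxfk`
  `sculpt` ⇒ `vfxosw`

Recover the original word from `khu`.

her

Compare letters: p→s is +3, o→r is +3, u→x is +3 — a constant shift. This is a Caesar cipher with shift 3.
Undoing it on khu: k−3=h, h−3=e, u−3=r.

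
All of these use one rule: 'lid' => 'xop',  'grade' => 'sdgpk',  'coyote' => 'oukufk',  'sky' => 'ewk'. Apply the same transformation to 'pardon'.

bgdpuz

Two shifts are in play — +6 for a/e/i/o/u, +12 for every other letter.
Applying it to pardon: p(cons)+12=b, a(vowel)+6=g, r(cons)+12=d, d(cons)+12=p, o(vowel)+6=u, n(cons)+12=z.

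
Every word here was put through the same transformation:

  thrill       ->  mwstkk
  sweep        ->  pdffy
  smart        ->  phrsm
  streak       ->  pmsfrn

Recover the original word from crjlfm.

t(19)→m(12) and h(7)→w(22) fit y≡23x+17 (mod 26); the inverse of 23 mod 26 is 17. Treating letters as 0–25, the rule is x ↦ 23x + 17 (mod 26).
Decoding crjlfm: c(2)→17·(2−17)≡5=f; r(17)→17·(17−17)≡0=a; j(9)→17·(9−17)≡20=u; l(11)→17·(11−17)≡2=c; f(5)→17·(5−17)≡4=e; m(12)→17·(12−17)≡19=t (all mod 26).

faucet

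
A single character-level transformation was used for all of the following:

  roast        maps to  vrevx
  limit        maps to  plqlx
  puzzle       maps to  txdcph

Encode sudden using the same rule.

Shifts by position in roast: pos 0: r→v (+4), pos 1: o→r (+3), pos 2: a→e (+4), pos 3: s→v (+3) — repeating every 2. The shifts repeat in a cycle of length 2: positions 0,1,… shift by +4, +3, then the pattern repeats.
On sudden: s+4=w, u+3=x, d+4=h, d+3=g, e+4=i, n+3=q.

wxhgiq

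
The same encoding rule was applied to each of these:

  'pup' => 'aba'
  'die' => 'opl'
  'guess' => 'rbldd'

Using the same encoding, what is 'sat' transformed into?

The shift depends on letter class: consonant p→a is +11, but vowel u→b is +7. Vowels shift forward by 7 and consonants shift forward by 11.
Applying it to sat: s(cons)+11=d, a(vowel)+7=h, t(cons)+11=e.

dhe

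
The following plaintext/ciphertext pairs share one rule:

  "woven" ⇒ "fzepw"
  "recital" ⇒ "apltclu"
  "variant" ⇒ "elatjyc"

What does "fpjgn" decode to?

A repeating key of period 2 is used — shifts +9, +11 over and over.
Reversing it on fpjgn: f−9=w, p−11=e, j−9=a, g−11=v, n−9=e.

weave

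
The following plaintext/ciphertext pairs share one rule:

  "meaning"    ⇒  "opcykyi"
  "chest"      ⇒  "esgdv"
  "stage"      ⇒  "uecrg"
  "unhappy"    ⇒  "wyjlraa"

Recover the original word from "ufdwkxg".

sublime

Shifts by position in meaning: pos 0: m→o (+2), pos 1: e→p (+11), pos 2: a→c (+2), pos 3: n→y (+11) — repeating every 2. The shifts repeat in a cycle of length 2: positions 0,1,… shift by +2, +11, then the pattern repeats.
Reversing it on ufdwkxg: u−2=s, f−11=u, d−2=b, w−11=l, k−2=i, x−11=m, g−2=e.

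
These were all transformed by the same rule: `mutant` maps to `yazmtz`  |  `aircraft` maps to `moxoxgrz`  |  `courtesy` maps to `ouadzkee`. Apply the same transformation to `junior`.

Shifts by position in mutant: pos 0: m→y (+12), pos 1: u→a (+6), pos 2: t→z (+6), pos 3: a→m (+12), pos 4: n→t (+6), pos 5: t→z (+6) — repeating every 3. A repeating key of period 3 is used — shifts +12, +6, +6 over and over.
Applying it to junior: j+12=v, u+6=a, n+6=t, i+12=u, o+6=u, r+6=x.

vatuux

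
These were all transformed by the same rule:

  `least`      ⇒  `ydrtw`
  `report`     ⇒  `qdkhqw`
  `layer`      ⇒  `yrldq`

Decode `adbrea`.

l(11)→y(24) and e(4)→d(3) fit y≡3x+17 (mod 26); the inverse of 3 mod 26 is 9. Each letter's alphabet position (a=0..z=25) is mapped through 3·x+17 mod 26 — an affine cipher.
Undoing it on adbrea: a(0)→9·(0−17)≡3=d; d(3)→9·(3−17)≡4=e; b(1)→9·(1−17)≡12=m; r(17)→9·(17−17)≡0=a; e(4)→9·(4−17)≡13=n; a(0)→9·(0−17)≡3=d (all mod 26).

demand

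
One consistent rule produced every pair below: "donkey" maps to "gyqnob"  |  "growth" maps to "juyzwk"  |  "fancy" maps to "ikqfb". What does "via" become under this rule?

Vowels shift forward by 10 and consonants shift forward by 3.
On via: v(cons)+3=y, i(vowel)+10=s, a(vowel)+10=k.

ysk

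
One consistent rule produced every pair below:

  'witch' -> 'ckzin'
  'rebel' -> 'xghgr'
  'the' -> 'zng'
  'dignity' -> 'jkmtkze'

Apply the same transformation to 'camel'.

The shift depends on letter class: consonant w→c is +6, but vowel i→k is +2. The rule splits by letter class: vowels +2, consonants +6.
For camel: c(cons)+6=i, a(vowel)+2=c, m(cons)+6=s, e(vowel)+2=g, l(cons)+6=r.

icsgr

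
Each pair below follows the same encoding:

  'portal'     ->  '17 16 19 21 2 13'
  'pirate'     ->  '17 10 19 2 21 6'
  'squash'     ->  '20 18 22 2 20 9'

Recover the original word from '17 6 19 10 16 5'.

p is letter #16 and maps to 17: an offset of 1. The number is (letter's place in the alphabet, a=1) + 1.
Reversing it on 17 6 19 10 16 5: 17→(17−1)÷1=16=p, 6→(6−1)÷1=5=e, 19→(19−1)÷1=18=r, 10→(10−1)÷1=9=i, 16→(16−1)÷1=15=o, 5→(5−1)÷1=4=d.

period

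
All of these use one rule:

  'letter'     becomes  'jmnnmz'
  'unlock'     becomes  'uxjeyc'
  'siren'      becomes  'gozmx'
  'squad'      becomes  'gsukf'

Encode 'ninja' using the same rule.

Treating letters as 0–25, the rule is x ↦ 7x + 10 (mod 26).
For ninja: n(13)→7·13+10≡23=x; i(8)→7·8+10≡14=o; n(13)→7·13+10≡23=x; j(9)→7·9+10≡21=v; a(0)→7·0+10≡10=k (all mod 26).

xoxvk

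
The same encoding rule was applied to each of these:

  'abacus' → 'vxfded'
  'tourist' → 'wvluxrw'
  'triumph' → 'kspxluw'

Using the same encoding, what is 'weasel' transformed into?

The output letters match the input read backwards, each shifted +3: abacus reversed is sucaba. The word is reversed, then every letter is shifted forward by 3.
On weasel: reverse → lesaew; then shift: l+3=o, e+3=h, s+3=v, a+3=d, e+3=h, w+3=z.

ohvdhz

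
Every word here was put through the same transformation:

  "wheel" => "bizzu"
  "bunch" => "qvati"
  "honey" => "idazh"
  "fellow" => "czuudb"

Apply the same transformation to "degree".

w(22)→b(1) and h(7)→i(8) fit y≡3x+13 (mod 26); the inverse of 3 mod 26 is 9. Each letter's alphabet position (a=0..z=25) is mapped through 3·x+13 mod 26 — an affine cipher.
On degree: d(3)→3·3+13≡22=w; e(4)→3·4+13≡25=z; g(6)→3·6+13≡5=f; r(17)→3·17+13≡12=m; e(4)→3·4+13≡25=z; e(4)→3·4+13≡25=z (all mod 26).

wzfmzz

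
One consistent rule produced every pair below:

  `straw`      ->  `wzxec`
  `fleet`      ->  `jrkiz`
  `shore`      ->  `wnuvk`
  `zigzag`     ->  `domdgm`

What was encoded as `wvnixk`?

sphere

A repeating key of period 3 is used — shifts +4, +6, +6 over and over.
Reversing it on wvnixk: w−4=s, v−6=p, n−6=h, i−4=e, x−6=r, k−6=e.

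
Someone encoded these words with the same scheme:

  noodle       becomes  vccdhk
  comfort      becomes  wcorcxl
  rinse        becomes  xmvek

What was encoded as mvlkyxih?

n(13)→v(21) and o(14)→c(2) fit y≡7x+8 (mod 26); the inverse of 7 mod 26 is 15. Each letter's alphabet position (a=0..z=25) is mapped through 7·x+8 mod 26 — an affine cipher.
Reversing it on mvlkyxih: m(12)→15·(12−8)≡8=i; v(21)→15·(21−8)≡13=n; l(11)→15·(11−8)≡19=t; k(10)→15·(10−8)≡4=e; y(24)→15·(24−8)≡6=g; x(23)→15·(23−8)≡17=r; i(8)→15·(8−8)≡0=a; h(7)→15·(7−8)≡11=l (all mod 26).

integral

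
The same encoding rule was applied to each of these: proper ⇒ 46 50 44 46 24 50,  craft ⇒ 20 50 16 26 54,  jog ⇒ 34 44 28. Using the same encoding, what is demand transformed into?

22 24 40 16 42 22

Each letter becomes 2×(its alphabet position, a=1..z=26) + 14.
On demand: d=4→22, e=5→24, m=13→40, a=1→16, n=14→42, d=4→22.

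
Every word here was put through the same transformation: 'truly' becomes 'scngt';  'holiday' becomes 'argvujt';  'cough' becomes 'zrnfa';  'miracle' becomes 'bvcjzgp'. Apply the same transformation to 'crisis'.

t(19)→s(18) and r(17)→c(2) fit y≡21x+9 (mod 26); the inverse of 21 mod 26 is 5. Treating letters as 0–25, the rule is x ↦ 21x + 9 (mod 26).
For crisis: c(2)→21·2+9≡25=z; r(17)→21·17+9≡2=c; i(8)→21·8+9≡21=v; s(18)→21·18+9≡23=x; i(8)→21·8+9≡21=v; s(18)→21·18+9≡23=x (all mod 26).

zcvxvx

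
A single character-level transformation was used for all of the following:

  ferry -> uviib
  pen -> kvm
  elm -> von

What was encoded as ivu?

Each pair mirrors across the alphabet (f↔u, e↔v, r↔i): positions sum to 25. This is the alphabet-reversal cipher (Atbash): a becomes z, b becomes y, etc.
Undoing it on ivu: i↔r, v↔e, u↔f.

ref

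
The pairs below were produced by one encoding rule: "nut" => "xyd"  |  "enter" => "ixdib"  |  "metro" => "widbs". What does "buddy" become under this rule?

lynni

The rule splits by letter class: vowels +4, consonants +10.
For buddy: b(cons)+10=l, u(vowel)+4=y, d(cons)+10=n, d(cons)+10=n, y(cons)+10=i.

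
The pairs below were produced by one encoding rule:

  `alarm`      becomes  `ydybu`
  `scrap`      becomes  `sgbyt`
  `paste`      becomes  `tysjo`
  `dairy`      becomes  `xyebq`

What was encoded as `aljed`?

Treating letters as 0–25, the rule is x ↦ 17x + 24 (mod 26).
Decoding aljed: a(0)→23·(0−24)≡20=u; l(11)→23·(11−24)≡13=n; j(9)→23·(9−24)≡19=t; e(4)→23·(4−24)≡8=i; d(3)→23·(3−24)≡11=l (all mod 26).

until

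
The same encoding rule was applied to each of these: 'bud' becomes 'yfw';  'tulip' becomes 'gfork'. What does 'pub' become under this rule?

kfy

Letters are reflected about the middle of the alphabet (position → 25−position): Atbash.
For pub: p↔k, u↔f, b↔y.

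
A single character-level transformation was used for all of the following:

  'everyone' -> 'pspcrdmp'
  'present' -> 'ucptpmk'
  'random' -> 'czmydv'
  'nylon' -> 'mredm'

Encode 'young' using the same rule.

rdbmx

e(4)→p(15) and v(21)→s(18) fit y≡17x+25 (mod 26); the inverse of 17 mod 26 is 23. Each letter's alphabet position (a=0..z=25) is mapped through 17·x+25 mod 26 — an affine cipher.
Applying it to young: y(24)→17·24+25≡17=r; o(14)→17·14+25≡3=d; u(20)→17·20+25≡1=b; n(13)→17·13+25≡12=m; g(6)→17·6+25≡23=x (all mod 26).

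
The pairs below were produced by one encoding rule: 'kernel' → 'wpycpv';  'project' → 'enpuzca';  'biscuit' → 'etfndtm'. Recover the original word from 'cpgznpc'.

The word is reversed, then every letter is shifted forward by 11.
Reversing it on cpgznpc: shift back: c−11=r, p−11=e, g−11=v, z−11=o, n−11=c, p−11=e, c−11=r → revocer; then reverse → recover.

recover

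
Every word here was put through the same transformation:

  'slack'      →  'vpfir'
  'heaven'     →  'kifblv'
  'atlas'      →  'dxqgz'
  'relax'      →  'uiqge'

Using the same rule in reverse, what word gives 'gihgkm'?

In slack: s→v is +3, l→p is +4, a→f is +5, c→i is +6 — the shift increases by 1 each position. Letter i (0-indexed) is shifted by i+3, so successive shifts are 3, 4, 5, ….
Decoding gihgkm: g−3=d, i−4=e, h−5=c, g−6=a, k−7=d, m−8=e.

decade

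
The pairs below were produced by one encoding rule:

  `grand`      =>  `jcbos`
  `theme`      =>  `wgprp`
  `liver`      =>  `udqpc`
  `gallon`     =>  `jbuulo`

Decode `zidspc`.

spider

g(6)→j(9) and r(17)→c(2) fit y≡23x+1 (mod 26); the inverse of 23 mod 26 is 17. This is an affine cipher: with a=0,…,z=25, each position x becomes (23x+1) mod 26.
Decoding zidspc: z(25)→17·(25−1)≡18=s; i(8)→17·(8−1)≡15=p; d(3)→17·(3−1)≡8=i; s(18)→17·(18−1)≡3=d; p(15)→17·(15−1)≡4=e; c(2)→17·(2−1)≡17=r (all mod 26).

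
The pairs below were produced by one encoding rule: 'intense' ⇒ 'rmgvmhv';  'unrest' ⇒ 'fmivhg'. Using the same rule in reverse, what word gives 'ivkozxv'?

replace

Each pair mirrors across the alphabet (i↔r, n↔m, t↔g): positions sum to 25. Each letter is replaced by its mirror in the alphabet: a↔z, b↔y, c↔x, and so on (the Atbash cipher).
Decoding ivkozxv: i↔r, v↔e, k↔p, o↔l, z↔a, x↔c, v↔e.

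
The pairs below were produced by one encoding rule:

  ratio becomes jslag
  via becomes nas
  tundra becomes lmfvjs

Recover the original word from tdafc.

blink

Compare letters: r→j is +18, a→s is +18, t→l is +18 — a constant shift. Every letter moves 18 places later in the alphabet, wrapping around z→a.
Reversing it on tdafc: t−18=b, d−18=l, a−18=i, f−18=n, c−18=k.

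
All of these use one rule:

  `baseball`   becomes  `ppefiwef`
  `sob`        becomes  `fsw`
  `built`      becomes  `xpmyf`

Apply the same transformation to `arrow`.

The output letters match the input read backwards, each shifted +4: baseball reversed is llabesab. Two steps: reverse the string, then apply a Caesar shift of +4.
On arrow: reverse → worra; then shift: w+4=a, o+4=s, r+4=v, r+4=v, a+4=e.

asvve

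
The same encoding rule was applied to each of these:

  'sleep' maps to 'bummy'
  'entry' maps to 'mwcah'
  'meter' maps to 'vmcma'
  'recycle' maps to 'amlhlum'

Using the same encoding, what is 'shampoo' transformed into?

bqivyww

The shift depends on letter class: consonant s→b is +9, but vowel e→m is +8. The rule splits by letter class: vowels +8, consonants +9.
Applying it to shampoo: s(cons)+9=b, h(cons)+9=q, a(vowel)+8=i, m(cons)+9=v, p(cons)+9=y, o(vowel)+8=w, o(vowel)+8=w.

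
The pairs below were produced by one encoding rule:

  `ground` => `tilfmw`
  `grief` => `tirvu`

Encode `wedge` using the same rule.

dvwtv

Each letter is replaced by its mirror in the alphabet: a↔z, b↔y, c↔x, and so on (the Atbash cipher).
On wedge: w↔d, e↔v, d↔w, g↔t, e↔v.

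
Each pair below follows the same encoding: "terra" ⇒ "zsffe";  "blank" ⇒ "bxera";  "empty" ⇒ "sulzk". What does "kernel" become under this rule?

t(19)→z(25) and e(4)→s(18) fit y≡23x+4 (mod 26); the inverse of 23 mod 26 is 17. Each letter's alphabet position (a=0..z=25) is mapped through 23·x+4 mod 26 — an affine cipher.
Applying it to kernel: k(10)→23·10+4≡0=a; e(4)→23·4+4≡18=s; r(17)→23·17+4≡5=f; n(13)→23·13+4≡17=r; e(4)→23·4+4≡18=s; l(11)→23·11+4≡23=x (all mod 26).

asfrsx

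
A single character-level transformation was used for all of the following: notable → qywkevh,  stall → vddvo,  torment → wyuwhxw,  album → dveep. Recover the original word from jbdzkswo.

Shifts by position in notable: pos 0: n→q (+3), pos 1: o→y (+10), pos 2: t→w (+3), pos 3: a→k (+10) — repeating every 2. The shifts repeat in a cycle of length 2: positions 0,1,… shift by +3, +10, then the pattern repeats.
Decoding jbdzkswo: j−3=g, b−10=r, d−3=a, z−10=p, k−3=h, s−10=i, w−3=t, o−10=e.

graphite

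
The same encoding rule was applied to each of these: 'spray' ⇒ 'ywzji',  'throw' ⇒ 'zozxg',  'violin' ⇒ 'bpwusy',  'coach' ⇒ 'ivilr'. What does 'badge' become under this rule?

hhlpo

Letter i (0-indexed) is shifted by i+6, so successive shifts are 6, 7, 8, ….
Applying it to badge: b+6=h, a+7=h, d+8=l, g+9=p, e+10=o.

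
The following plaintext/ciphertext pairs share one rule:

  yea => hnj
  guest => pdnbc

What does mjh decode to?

Compare letters: y→h is +9, e→n is +9, a→j is +9 — a constant shift. Every letter moves 9 places later in the alphabet, wrapping around z→a.
Reversing it on mjh: m−9=d, j−9=a, h−9=y.

day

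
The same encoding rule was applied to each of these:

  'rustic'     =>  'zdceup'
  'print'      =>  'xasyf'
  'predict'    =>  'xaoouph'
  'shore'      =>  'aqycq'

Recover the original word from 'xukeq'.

In rustic: r→z is +8, u→d is +9, s→c is +10, t→e is +11 — the shift increases by 1 each position. Letter i (0-indexed) is shifted by i+8, so successive shifts are 8, 9, 10, ….
Reversing it on xukeq: x−8=p, u−9=l, k−10=a, e−11=t, q−12=e.

plate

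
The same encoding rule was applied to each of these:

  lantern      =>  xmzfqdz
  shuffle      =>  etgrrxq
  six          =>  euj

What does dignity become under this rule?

puszufk

It's a constant shift of +12 (ROT12).
Applying it to dignity: d+12=p, i+12=u, g+12=s, n+12=z, i+12=u, t+12=f, y+12=k.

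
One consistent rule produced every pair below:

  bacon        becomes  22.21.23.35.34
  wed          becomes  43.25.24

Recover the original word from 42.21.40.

vat

b is letter #2 and maps to 22: an offset of 20. The number is (letter's place in the alphabet, a=1) + 20.
Decoding 42.21.40: 42→(42−20)÷1=22=v, 21→(21−20)÷1=1=a, 40→(40−20)÷1=20=t.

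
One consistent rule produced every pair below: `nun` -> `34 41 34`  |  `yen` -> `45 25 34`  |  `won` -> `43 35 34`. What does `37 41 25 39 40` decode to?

The number is (letter's place in the alphabet, a=1) + 20.
Reversing it on 37 41 25 39 40: 37→(37−20)÷1=17=q, 41→(41−20)÷1=21=u, 25→(25−20)÷1=5=e, 39→(39−20)÷1=19=s, 40→(40−20)÷1=20=t.

quest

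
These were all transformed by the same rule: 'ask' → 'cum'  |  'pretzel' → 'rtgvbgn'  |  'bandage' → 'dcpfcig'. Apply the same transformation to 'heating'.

jgcvkpi

Compare letters: a→c is +2, s→u is +2, k→m is +2 — a constant shift. Each letter is shifted forward by 2 in the alphabet (a Caesar shift of +2).
Applying it to heating: h+2=j, e+2=g, a+2=c, t+2=v, i+2=k, n+2=p, g+2=i.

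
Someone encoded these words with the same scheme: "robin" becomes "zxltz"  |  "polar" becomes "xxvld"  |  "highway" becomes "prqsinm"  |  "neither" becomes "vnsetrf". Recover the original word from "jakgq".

The shift increases by 1 at each position, starting from +8: 8, 9, 10, ….
Reversing it on jakgq: j−8=b, a−9=r, k−10=a, g−11=v, q−12=e.

brave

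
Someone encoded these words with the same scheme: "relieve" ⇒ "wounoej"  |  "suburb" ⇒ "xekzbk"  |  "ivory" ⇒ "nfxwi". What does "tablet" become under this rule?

ykkqoc

Shifts by position in relieve: pos 0: r→w (+5), pos 1: e→o (+10), pos 2: l→u (+9), pos 3: i→n (+5), pos 4: e→o (+10), pos 5: v→e (+9) — repeating every 3. A repeating key of period 3 is used — shifts +5, +10, +9 over and over.
Applying it to tablet: t+5=y, a+10=k, b+9=k, l+5=q, e+10=o, t+9=c.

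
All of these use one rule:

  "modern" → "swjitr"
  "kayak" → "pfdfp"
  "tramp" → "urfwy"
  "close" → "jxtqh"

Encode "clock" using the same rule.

The output letters match the input read backwards, each shifted +5: modern reversed is nredom. Two steps: reverse the string, then apply a Caesar shift of +5.
For clock: reverse → kcolc; then shift: k+5=p, c+5=h, o+5=t, l+5=q, c+5=h.

phtqh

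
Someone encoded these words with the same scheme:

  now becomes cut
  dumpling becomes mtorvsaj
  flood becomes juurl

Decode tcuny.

The word is reversed, then every letter is shifted forward by 6.
Reversing it on tcuny: shift back: t−6=n, c−6=w, u−6=o, n−6=h, y−6=s → nwohs; then reverse → shown.

shown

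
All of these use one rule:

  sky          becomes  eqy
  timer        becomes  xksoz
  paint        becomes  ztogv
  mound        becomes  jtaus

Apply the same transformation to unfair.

The output letters match the input read backwards, each shifted +6: sky reversed is yks. Two steps: reverse the string, then apply a Caesar shift of +6.
On unfair: reverse → riafnu; then shift: r+6=x, i+6=o, a+6=g, f+6=l, n+6=t, u+6=a.

xoglta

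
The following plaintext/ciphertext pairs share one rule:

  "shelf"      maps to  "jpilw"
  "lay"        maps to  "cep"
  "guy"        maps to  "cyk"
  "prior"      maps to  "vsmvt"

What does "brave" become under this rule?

The output letters match the input read backwards, each shifted +4: shelf reversed is flehs. The word is reversed, then every letter is shifted forward by 4.
For brave: reverse → evarb; then shift: e+4=i, v+4=z, a+4=e, r+4=v, b+4=f.

izevf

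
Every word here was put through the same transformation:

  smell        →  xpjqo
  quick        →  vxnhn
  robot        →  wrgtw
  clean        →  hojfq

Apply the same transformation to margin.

rdwlls

Shifts by position in smell: pos 0: s→x (+5), pos 1: m→p (+3), pos 2: e→j (+5), pos 3: l→q (+5), pos 4: l→o (+3) — repeating every 3. A repeating key of period 3 is used — shifts +5, +3, +5 over and over.
Applying it to margin: m+5=r, a+3=d, r+5=w, g+5=l, i+3=l, n+5=s.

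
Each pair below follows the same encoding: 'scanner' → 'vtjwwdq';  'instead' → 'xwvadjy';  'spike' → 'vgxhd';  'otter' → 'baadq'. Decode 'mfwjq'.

s(18)→v(21) and c(2)→t(19) fit y≡5x+9 (mod 26); the inverse of 5 mod 26 is 21. This is an affine cipher: with a=0,…,z=25, each position x becomes (5x+9) mod 26.
Reversing it on mfwjq: m(12)→21·(12−9)≡11=l; f(5)→21·(5−9)≡20=u; w(22)→21·(22−9)≡13=n; j(9)→21·(9−9)≡0=a; q(16)→21·(16−9)≡17=r (all mod 26).

lunar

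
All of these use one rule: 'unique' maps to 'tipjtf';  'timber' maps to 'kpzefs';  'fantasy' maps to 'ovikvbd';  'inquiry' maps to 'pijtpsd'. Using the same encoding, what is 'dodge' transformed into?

u(20)→t(19) and n(13)→i(8) fit y≡9x+21 (mod 26); the inverse of 9 mod 26 is 3. Each letter's alphabet position (a=0..z=25) is mapped through 9·x+21 mod 26 — an affine cipher.
Applying it to dodge: d(3)→9·3+21≡22=w; o(14)→9·14+21≡17=r; d(3)→9·3+21≡22=w; g(6)→9·6+21≡23=x; e(4)→9·4+21≡5=f (all mod 26).

wrwxf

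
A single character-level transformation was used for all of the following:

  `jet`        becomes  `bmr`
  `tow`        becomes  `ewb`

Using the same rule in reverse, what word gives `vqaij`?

basin

The output letters match the input read backwards, each shifted +8: jet reversed is tej. The word is reversed, then every letter is shifted forward by 8.
Undoing it on vqaij: shift back: v−8=n, q−8=i, a−8=s, i−8=a, j−8=b → nisab; then reverse → basin.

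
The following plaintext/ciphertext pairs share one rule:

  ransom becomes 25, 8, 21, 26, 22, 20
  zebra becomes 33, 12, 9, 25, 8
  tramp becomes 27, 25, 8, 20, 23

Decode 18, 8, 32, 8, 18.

Letters become their 1-based position plus 7 (so a→8, b→9, …).
Undoing it on 18, 8, 32, 8, 18: 18→(18−7)÷1=11=k, 8→(8−7)÷1=1=a, 32→(32−7)÷1=25=y, 8→(8−7)÷1=1=a, 18→(18−7)÷1=11=k.

kayak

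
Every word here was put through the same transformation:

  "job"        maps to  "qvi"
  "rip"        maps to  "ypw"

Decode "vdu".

own

Every letter moves 7 places later in the alphabet, wrapping around z→a.
Reversing it on vdu: v−7=o, d−7=w, u−7=n.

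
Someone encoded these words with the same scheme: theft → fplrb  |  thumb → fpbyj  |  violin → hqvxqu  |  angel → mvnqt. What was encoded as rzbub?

fruit

Shifts by position in theft: pos 0: t→f (+12), pos 1: h→p (+8), pos 2: e→l (+7), pos 3: f→r (+12), pos 4: t→b (+8) — repeating every 3. The shifts repeat in a cycle of length 3: positions 0,1,… shift by +12, +8, +7, then the pattern repeats.
Reversing it on rzbub: r−12=f, z−8=r, b−7=u, u−12=i, b−8=t.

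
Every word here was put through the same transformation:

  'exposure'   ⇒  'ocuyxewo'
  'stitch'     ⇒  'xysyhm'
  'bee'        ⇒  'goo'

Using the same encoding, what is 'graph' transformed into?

lwkum

The shift depends on letter class: consonant x→c is +5, but vowel e→o is +10. Vowels shift forward by 10 and consonants shift forward by 5.
Applying it to graph: g(cons)+5=l, r(cons)+5=w, a(vowel)+10=k, p(cons)+5=u, h(cons)+5=m.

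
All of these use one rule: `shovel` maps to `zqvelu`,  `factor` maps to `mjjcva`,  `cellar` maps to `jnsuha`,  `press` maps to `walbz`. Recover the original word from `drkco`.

Shifts by position in shovel: pos 0: s→z (+7), pos 1: h→q (+9), pos 2: o→v (+7), pos 3: v→e (+9) — repeating every 2. It's a Vigenère-style cipher with numeric key [7,9]: position i shifts by key[i mod 2].
Undoing it on drkco: d−7=w, r−9=i, k−7=d, c−9=t, o−7=h.

width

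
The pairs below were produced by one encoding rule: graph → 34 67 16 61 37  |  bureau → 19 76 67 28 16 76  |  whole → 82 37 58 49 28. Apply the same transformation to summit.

70 76 52 52 40 73

With a=1..z=26, the number is 3·pos + 13.
Applying it to summit: s=19→70, u=21→76, m=13→52, m=13→52, i=9→40, t=20→73.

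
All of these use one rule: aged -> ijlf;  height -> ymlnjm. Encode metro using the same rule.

The output letters match the input read backwards, each shifted +5: aged reversed is dega. Read the word backwards and shift each letter +5.
Applying it to metro: reverse → ortem; then shift: o+5=t, r+5=w, t+5=y, e+5=j, m+5=r.

twyjr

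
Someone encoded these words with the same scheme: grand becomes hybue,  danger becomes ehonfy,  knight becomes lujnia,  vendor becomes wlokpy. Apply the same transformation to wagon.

Shifts by position in grand: pos 0: g→h (+1), pos 1: r→y (+7), pos 2: a→b (+1), pos 3: n→u (+7) — repeating every 2. It's a Vigenère-style cipher with numeric key [1,7]: position i shifts by key[i mod 2].
For wagon: w+1=x, a+7=h, g+1=h, o+7=v, n+1=o.

xhhvo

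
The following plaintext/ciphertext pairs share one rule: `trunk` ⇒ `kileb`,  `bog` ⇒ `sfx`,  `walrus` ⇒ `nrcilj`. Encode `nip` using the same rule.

Compare letters: t→k is +17, r→i is +17, u→l is +17 — a constant shift. Every letter moves 17 places later in the alphabet, wrapping around z→a.
Applying it to nip: n+17=e, i+17=z, p+17=g.

ezg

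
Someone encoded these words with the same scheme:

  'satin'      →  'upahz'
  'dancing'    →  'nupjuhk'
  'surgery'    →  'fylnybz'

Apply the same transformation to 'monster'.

ylazuvt

The output letters match the input read backwards, each shifted +7: satin reversed is nitas. The word is reversed, then every letter is shifted forward by 7.
On monster: reverse → retsnom; then shift: r+7=y, e+7=l, t+7=a, s+7=z, n+7=u, o+7=v, m+7=t.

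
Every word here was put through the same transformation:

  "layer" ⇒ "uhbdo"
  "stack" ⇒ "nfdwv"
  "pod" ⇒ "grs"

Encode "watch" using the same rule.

Read the word backwards and shift each letter +3.
On watch: reverse → hctaw; then shift: h+3=k, c+3=f, t+3=w, a+3=d, w+3=z.

kfwdz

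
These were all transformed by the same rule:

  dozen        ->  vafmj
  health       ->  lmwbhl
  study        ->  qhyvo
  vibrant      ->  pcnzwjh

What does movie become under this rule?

sapcm

d(3)→v(21) and o(14)→a(0) fit y≡17x+22 (mod 26); the inverse of 17 mod 26 is 23. Each letter's alphabet position (a=0..z=25) is mapped through 17·x+22 mod 26 — an affine cipher.
For movie: m(12)→17·12+22≡18=s; o(14)→17·14+22≡0=a; v(21)→17·21+22≡15=p; i(8)→17·8+22≡2=c; e(4)→17·4+22≡12=m (all mod 26).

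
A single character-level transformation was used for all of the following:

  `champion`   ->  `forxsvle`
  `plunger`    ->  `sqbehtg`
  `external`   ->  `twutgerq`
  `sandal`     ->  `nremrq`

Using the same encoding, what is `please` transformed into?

This is an affine cipher: with a=0,…,z=25, each position x becomes (7x+17) mod 26.
For please: p(15)→7·15+17≡18=s; l(11)→7·11+17≡16=q; e(4)→7·4+17≡19=t; a(0)→7·0+17≡17=r; s(18)→7·18+17≡13=n; e(4)→7·4+17≡19=t (all mod 26).

sqtrnt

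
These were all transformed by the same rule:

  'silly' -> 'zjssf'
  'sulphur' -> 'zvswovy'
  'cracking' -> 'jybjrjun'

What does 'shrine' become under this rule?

The shift depends on letter class: consonant s→z is +7, but vowel i→j is +1. Two shifts are in play — +1 for a/e/i/o/u, +7 for every other letter.
On shrine: s(cons)+7=z, h(cons)+7=o, r(cons)+7=y, i(vowel)+1=j, n(cons)+7=u, e(vowel)+1=f.

zoyjuf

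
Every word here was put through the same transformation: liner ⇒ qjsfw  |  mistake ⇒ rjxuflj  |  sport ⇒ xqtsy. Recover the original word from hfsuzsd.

century

Shifts by position in liner: pos 0: l→q (+5), pos 1: i→j (+1), pos 2: n→s (+5), pos 3: e→f (+1) — repeating every 2. A repeating key of period 2 is used — shifts +5, +1 over and over.
Decoding hfsuzsd: h−5=c, f−1=e, s−5=n, u−1=t, z−5=u, s−1=r, d−5=y.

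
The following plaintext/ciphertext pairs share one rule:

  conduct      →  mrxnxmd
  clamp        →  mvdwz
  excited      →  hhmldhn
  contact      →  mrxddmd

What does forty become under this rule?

prbdi

The shift depends on letter class: consonant c→m is +10, but vowel o→r is +3. Vowels shift forward by 3 and consonants shift forward by 10.
Applying it to forty: f(cons)+10=p, o(vowel)+3=r, r(cons)+10=b, t(cons)+10=d, y(cons)+10=i.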